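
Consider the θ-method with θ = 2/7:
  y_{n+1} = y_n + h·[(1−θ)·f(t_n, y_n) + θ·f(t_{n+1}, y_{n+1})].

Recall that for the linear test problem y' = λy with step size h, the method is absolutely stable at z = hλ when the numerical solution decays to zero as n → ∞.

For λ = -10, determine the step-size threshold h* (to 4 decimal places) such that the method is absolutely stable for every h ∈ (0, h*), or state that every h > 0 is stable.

Set f=λy, z=hλ:
  y_{n+1} = y_n + z·[5/7·y_n + 2/7·y_{n+1}] ⇒ (1 − 2/7z)y_{n+1} = (1 + 5/7z)y_n
  so R(z) = (1 + 5/7z)/(1 − 2/7z).

Find x<0 with |R(x)|<1.
x=-1.54: |R|=0.0694
R=−1: 1+5/7x = −1+2/7x ⇒ -3/7x=2 ⇒ x=2/(-3/7)=-4.6667
Confirm numerically:
  x=-4.077: |R|=0.88327 <1
  x=-3.851: |R|=0.83356 <1
  x=-2.341: |R|=0.40276 <1
  x=-5.222: |R|=1.09551 >1
  x=-5.148: |R|=1.08349 >1
  x=-4.844: |R|=1.03188 >1
Interval (-4.6667, 0).

(-4.6667,0); λ=-10 ⇒ h* = (14/3)/10 = 0.4667.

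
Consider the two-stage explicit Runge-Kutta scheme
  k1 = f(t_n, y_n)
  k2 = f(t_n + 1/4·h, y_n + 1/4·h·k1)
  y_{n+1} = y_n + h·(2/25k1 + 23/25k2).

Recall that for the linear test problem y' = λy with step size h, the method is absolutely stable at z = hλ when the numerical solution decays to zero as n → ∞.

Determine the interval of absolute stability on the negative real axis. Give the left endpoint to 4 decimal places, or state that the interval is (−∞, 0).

z∈(-4.3478,0).

With y'=λy (z=hλ):
  k1=λy_n ⇒ h·k1=z·y_n;  k2=λ(1+1/4z)y_n ⇒ h·k2=z(1+1/4z)y_n
  y_{n+1}/y_n = 1 + 2/25z + 23/25z(1+1/4z) = 1 + z + 23/100z²
  so R(z) = 1 + z + 23/100z².

Boundary: |R(x)|=1, x<0.
x=-0.86: |R|=0.3101
R=1: x+23/100x²=0 ⇒ x=−100/23=-4.3478; min R=1−1/(4·23/100)=-0.0870>−1
Confirm numerically:
  x=-4.165: |R|=0.82486 <1
  x=-3.029: |R|=0.08121 <1
  x=-2.033: |R|=0.08239 <1
  x=-1.892: |R|=0.06868 <1
  x=-4.441: |R|=1.09517 >1
  x=-4.438: |R|=1.09204 >1
So |R|<1 on (-4.3478, 0).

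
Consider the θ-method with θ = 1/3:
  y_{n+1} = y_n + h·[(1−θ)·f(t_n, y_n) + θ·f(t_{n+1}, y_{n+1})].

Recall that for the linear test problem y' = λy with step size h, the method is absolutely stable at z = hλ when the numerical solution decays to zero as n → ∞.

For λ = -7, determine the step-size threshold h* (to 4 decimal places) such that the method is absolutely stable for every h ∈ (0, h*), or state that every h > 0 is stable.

On y'=λy, z=hλ:
  y_{n+1} = y_n + z·[2/3·y_n + 1/3·y_{n+1}] ⇒ (1 − 1/3z)y_{n+1} = (1 + 2/3z)y_n
  so R(z) = (1 + 2/3z)/(1 − 1/3z).

Find x<0 with |R(x)|<1.
x=-0.99: |R|=0.2556
R=−1: 1+2/3x = −1+1/3x ⇒ -1/3x=2 ⇒ x=2/(-1/3)=-6.0000
Confirm numerically:
  x=-5.003: |R|=0.87542 <1
  x=-4.486: |R|=0.79776 <1
  x=-4.467: |R|=0.79470 <1
  x=-3.259: |R|=0.56207 <1
  x=-6.430: |R|=1.04560 >1
  x=-6.324: |R|=1.03475 >1
  x=-6.062: |R|=1.00684 >1
Stable set (-6.0000, 0).

(-6.0000,0); λ=-7 ⇒ h* = (6)/7 = 0.8571.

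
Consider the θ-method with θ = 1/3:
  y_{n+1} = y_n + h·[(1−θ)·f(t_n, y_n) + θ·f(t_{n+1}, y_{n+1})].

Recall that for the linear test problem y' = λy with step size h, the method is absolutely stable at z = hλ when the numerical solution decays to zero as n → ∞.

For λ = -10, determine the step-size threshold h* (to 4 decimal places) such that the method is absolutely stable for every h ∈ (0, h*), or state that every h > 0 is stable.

With y'=λy (z=hλ):
  y_{n+1} = y_n + z·[2/3·y_n + 1/3·y_{n+1}] ⇒ (1 − 1/3z)y_{n+1} = (1 + 2/3z)y_n
  so R(z) = (1 + 2/3z)/(1 − 1/3z).

Find x<0 with |R(x)|<1.
x=-0.34: |R|=0.6946
R=−1: 1+2/3x = −1+1/3x ⇒ -1/3x=2 ⇒ x=2/(-1/3)=-6.0000
Confirm numerically:
  x=-5.486: |R|=0.93943 <1
  x=-5.189: |R|=0.90096 <1
  x=-3.697: |R|=0.65611 <1
  x=-3.138: |R|=0.53372 <1
  x=-6.587: |R|=1.06123 >1
  x=-6.575: |R|=1.06005 >1
  x=-6.442: |R|=1.04681 >1
So |R|<1 on (-6.0000, 0).

(-6.0000,0); λ=-10 ⇒ h* = (6)/10 = 0.6000.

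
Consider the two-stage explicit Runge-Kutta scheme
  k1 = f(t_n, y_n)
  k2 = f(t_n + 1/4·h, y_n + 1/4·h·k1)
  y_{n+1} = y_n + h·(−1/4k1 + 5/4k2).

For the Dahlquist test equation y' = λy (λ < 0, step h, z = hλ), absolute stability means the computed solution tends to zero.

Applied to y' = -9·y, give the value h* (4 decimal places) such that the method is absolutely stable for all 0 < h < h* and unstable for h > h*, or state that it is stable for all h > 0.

Set f=λy, z=hλ:
  k1=λy_n ⇒ h·k1=z·y_n;  k2=λ(1+1/4z)y_n ⇒ h·k2=z(1+1/4z)y_n
  y_{n+1}/y_n = 1 − 1/4z + 5/4z(1+1/4z) = 1 + z + 5/16z²
  Hence R(z) = 1 + z + 5/16z².

Need |R(x)|<1, x<0.
x=-1.64: |R|=0.2005
R=1: x+5/16x²=0 ⇒ x=−16/5=-3.2000; min R=1−1/(4·5/16)=0.2000>−1
Confirm numerically:
  x=-2.905: |R|=0.73220 <1
  x=-2.572: |R|=0.49524 <1
  x=-1.782: |R|=0.21035 <1
  x=-1.515: |R|=0.20226 <1
  x=-3.737: |R|=1.62712 >1
  x=-3.721: |R|=1.60583 >1
Interval (-3.2000, 0).

(-3.2000,0); λ=-9 ⇒ h* = (16/5)/9 = 0.3556.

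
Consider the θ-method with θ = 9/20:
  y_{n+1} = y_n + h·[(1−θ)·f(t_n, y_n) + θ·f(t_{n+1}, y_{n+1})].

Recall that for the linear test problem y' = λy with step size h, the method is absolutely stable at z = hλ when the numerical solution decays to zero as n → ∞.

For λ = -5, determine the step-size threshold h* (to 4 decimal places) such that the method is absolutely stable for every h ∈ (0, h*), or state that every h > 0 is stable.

(-20.0000,0); λ=-5 ⇒ h* = (20)/5 = 4.0000.

With y'=λy (z=hλ):
  y_{n+1} = y_n + z·[11/20·y_n + 9/20·y_{n+1}] ⇒ (1 − 9/20z)y_{n+1} = (1 + 11/20z)y_n
  Hence R(z) = (1 + 11/20z)/(1 − 9/20z).

Solve |R(x)|<1 on ℝ⁻.
x=-0.98: |R|=0.3199
R=−1: 1+11/20x = −1+9/20x ⇒ -1/10x=2 ⇒ x=2/(-1/10)=-20.0000
Confirm numerically:
  x=-17.435: |R|=0.97100 <1
  x=-12.784: |R|=0.89314 <1
  x=-10.542: |R|=0.83534 <1
  x=-10.461: |R|=0.83287 <1
  x=-20.551: |R|=1.00538 >1
  x=-20.359: |R|=1.00353 >1
  x=-20.079: |R|=1.00079 >1
So |R|<1 on (-20.0000, 0).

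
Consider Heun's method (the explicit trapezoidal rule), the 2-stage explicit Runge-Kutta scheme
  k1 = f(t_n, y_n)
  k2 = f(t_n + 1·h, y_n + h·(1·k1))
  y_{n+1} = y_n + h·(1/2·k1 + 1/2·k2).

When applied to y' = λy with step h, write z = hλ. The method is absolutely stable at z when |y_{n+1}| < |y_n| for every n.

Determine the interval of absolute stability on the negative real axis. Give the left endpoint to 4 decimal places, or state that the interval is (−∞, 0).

z∈(-2.0000,0).

Set f=λy, z=hλ:
  order 2, 2-stage ⇒ R(z)=1+z+z^2/2
  (e.g. R(-0.47)=0.64045, |R|=0.64045)

Find x<0 with |R(x)|<1.
x=-0.47: |R|=0.6404
|R(-1.4)|=0.5800 |R(-1.19)|=0.5181 |R(-0.53)|=0.6104
Bisect:
  x_lo=-2.4844 |R|=1.6017  x_hi=-0.2322 |R|=0.7947
  mid=-1.35832 |R|=0.56420 →hi
  mid=-1.92137 |R|=0.92446 →hi
  mid=-2.20289 |R|=1.22347 →lo
  mid=-2.06213 |R|=1.06406 →lo
  mid=-1.99175 |R|=0.99178 →hi
  mid=-2.02694 |R|=1.02730 →lo
  mid=-2.00934 |R|=1.00939 →lo
  mid=-2.00054 |R|=1.00054 →lo
  mid=-1.99615 |R|=0.99615 →hi
  mid=-1.99835 |R|=0.99835 →hi
  ...
  [-2.00013,-1.99999] ⇒ x*=-2.0000
So |R|<1 on (-2.0000, 0).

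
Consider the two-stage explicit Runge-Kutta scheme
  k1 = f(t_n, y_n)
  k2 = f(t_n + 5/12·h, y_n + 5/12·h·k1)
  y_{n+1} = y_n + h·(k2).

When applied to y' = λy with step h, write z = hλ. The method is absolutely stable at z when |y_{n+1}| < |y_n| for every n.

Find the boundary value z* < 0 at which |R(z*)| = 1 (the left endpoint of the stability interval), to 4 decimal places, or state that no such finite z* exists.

With y'=λy (z=hλ):
  k1=λy_n ⇒ h·k1=z·y_n;  k2=λ(1+5/12z)y_n ⇒ h·k2=z(1+5/12z)y_n
  y_{n+1}/y_n = 1 + z(1+5/12z) = 1 + z + 5/12z²
  R(z) = 1 + z + 5/12z².

Find x<0 with |R(x)|<1.
x=-0.61: |R|=0.5450
R=1: x+5/12x²=0 ⇒ x=−12/5=-2.4000; min R=1−1/(4·5/12)=0.4000>−1
Confirm numerically:
  x=-1.767: |R|=0.53395 <1
  x=-1.558: |R|=0.45340 <1
  x=-1.183: |R|=0.40012 <1
  x=-2.992: |R|=1.73803 >1
  x=-2.732: |R|=1.37793 >1
  x=-2.620: |R|=1.24017 >1
Stable set (-2.4000, 0).

left endpoint -2.4000.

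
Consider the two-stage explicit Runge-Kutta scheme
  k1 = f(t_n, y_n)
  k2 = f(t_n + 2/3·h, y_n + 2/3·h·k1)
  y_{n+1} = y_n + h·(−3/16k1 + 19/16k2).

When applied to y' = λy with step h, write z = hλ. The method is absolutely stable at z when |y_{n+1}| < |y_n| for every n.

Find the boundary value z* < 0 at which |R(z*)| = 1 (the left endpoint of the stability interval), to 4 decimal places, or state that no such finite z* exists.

left endpoint -1.2632.

Test eqn y'=λy, z=hλ:
  k1=λy_n ⇒ h·k1=z·y_n;  k2=λ(1+2/3z)y_n ⇒ h·k2=z(1+2/3z)y_n
  y_{n+1}/y_n = 1 − 3/16z + 19/16z(1+2/3z) = 1 + z + 19/24z²
  Hence R(z) = 1 + z + 19/24z².

Need |R(x)|<1, x<0.
x=-1.26: |R|=0.9968
R=1: x+19/24x²=0 ⇒ x=−24/19=-1.2632; min R=1−1/(4·19/24)=0.6842>−1
Confirm numerically:
  x=-1.109: |R|=0.86466 <1
  x=-1.021: |R|=0.80427 <1
  x=-0.925: |R|=0.75237 <1
  x=-0.544: |R|=0.69028 <1
  x=-1.775: |R|=1.71924 >1
  x=-1.570: |R|=1.38138 >1
  x=-1.312: |R|=1.05073 >1
Stable set (-1.2632, 0).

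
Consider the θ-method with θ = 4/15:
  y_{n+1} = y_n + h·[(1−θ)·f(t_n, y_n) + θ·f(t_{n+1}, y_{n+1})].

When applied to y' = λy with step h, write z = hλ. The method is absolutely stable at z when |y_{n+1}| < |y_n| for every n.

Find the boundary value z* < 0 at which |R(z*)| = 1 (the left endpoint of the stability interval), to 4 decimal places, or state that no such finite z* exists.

Set f=λy, z=hλ:
  y_{n+1} = y_n + z·[11/15·y_n + 4/15·y_{n+1}] ⇒ (1 − 4/15z)y_{n+1} = (1 + 11/15z)y_n
  ⇒ R(z) = (1 + 11/15z)/(1 − 4/15z).

Solve |R(x)|<1 on ℝ⁻.
x=-1.55: |R|=0.0967
R=−1: 1+11/15x = −1+4/15x ⇒ -7/15x=2 ⇒ x=2/(-7/15)=-4.2857
Confirm numerically:
  x=-4.145: |R|=0.96881 <1
  x=-3.777: |R|=0.88173 <1
  x=-2.724: |R|=0.57785 <1
  x=-2.230: |R|=0.39841 <1
  x=-4.788: |R|=1.10295 >1
  x=-4.576: |R|=1.06101 >1
Stable set (-4.2857, 0).

z* = -4.2857.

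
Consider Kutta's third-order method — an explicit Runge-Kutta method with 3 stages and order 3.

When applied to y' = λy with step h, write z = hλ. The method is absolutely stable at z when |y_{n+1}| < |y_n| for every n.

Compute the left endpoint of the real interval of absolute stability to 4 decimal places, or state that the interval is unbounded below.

z* = -2.5127.

With y'=λy (z=hλ):
  order 3, 3-stage ⇒ R(z)=1+z+z^2/2+z^3/6
  (e.g. R(-0.59)=0.54982, |R|=0.54982)

Boundary: |R(x)|=1, x<0.
x=-0.59: |R|=0.5498
|R(-2.78)|=1.4966 |R(-2.73)|=1.3946 |R(-2.56)|=1.0794
Bisect:
  x_lo=-3.3058 |R|=2.8627  x_hi=-0.0867 |R|=0.9170
  mid=-1.69622 |R|=0.07103 →hi
  mid=-2.50100 |R|=0.98079 →hi
  mid=-2.90339 |R|=1.76765 →lo
  mid=-2.70219 |R|=1.33977 →lo
  mid=-2.60160 |R|=1.15218 →lo
  mid=-2.55130 |R|=1.06452 →lo
  mid=-2.52615 |R|=1.02217 →lo
  ...
  [-2.51279,-2.51259] ⇒ x*=-2.5127
So |R|<1 on (-2.5127, 0).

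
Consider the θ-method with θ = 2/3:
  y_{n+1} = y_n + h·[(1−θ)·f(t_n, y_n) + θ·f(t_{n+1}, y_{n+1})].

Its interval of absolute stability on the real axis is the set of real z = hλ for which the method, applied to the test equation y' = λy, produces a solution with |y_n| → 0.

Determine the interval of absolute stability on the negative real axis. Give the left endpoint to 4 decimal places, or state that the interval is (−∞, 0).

Set f=λy, z=hλ:
  y_{n+1} = y_n + z·[1/3·y_n + 2/3·y_{n+1}] ⇒ (1 − 2/3z)y_{n+1} = (1 + 1/3z)y_n
  so R(z) = (1 + 1/3z)/(1 − 2/3z).

Need |R(x)|<1, x<0.
x=-0.79: |R|=0.4825
x=-2: |R|=0.1429
x=-10: |R|=0.3043
x=-100: |R|=0.4778
θ=2/3≥1/2 ⇒ |1+1/3x|<|1−2/3x| ∀x<0 ⇒ unbounded interval.

(−∞, 0) — no finite endpoint.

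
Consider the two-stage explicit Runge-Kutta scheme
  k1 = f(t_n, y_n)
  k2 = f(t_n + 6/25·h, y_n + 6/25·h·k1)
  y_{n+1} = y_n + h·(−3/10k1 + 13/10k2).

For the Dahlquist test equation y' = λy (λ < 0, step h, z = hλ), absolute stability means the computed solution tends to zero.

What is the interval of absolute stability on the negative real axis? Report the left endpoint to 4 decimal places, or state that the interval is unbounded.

z∈(-3.2051,0).

On y'=λy, z=hλ:
  k1=λy_n ⇒ h·k1=z·y_n;  k2=λ(1+6/25z)y_n ⇒ h·k2=z(1+6/25z)y_n
  y_{n+1}/y_n = 1 − 3/10z + 13/10z(1+6/25z) = 1 + z + 39/125z²
  so R(z) = 1 + z + 39/125z².

Solve |R(x)|<1 on ℝ⁻.
x=-0.84: |R|=0.3801
R=1: x+39/125x²=0 ⇒ x=−125/39=-3.2051; min R=1−1/(4·39/125)=0.1987>−1
Confirm numerically:
  x=-3.046: |R|=0.84877 <1
  x=-2.036: |R|=0.25733 <1
  x=-1.621: |R|=0.19882 <1
  x=-3.581: |R|=1.41995 >1
  x=-3.543: |R|=1.37349 >1
  x=-3.323: |R|=1.12221 >1
So |R|<1 on (-3.2051, 0).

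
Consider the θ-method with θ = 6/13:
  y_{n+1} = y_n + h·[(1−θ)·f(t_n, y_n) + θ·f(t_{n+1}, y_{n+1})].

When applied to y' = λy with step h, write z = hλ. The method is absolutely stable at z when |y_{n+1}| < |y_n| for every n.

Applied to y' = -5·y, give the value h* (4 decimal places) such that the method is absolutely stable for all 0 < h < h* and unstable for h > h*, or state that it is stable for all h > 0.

(-26.0000,0); λ=-5 ⇒ h* = (26)/5 = 5.2000.

Set f=λy, z=hλ:
  y_{n+1} = y_n + z·[7/13·y_n + 6/13·y_{n+1}] ⇒ (1 − 6/13z)y_{n+1} = (1 + 7/13z)y_n
  so R(z) = (1 + 7/13z)/(1 − 6/13z).

Boundary: |R(x)|=1, x<0.
x=-1.07: |R|=0.2837
R=−1: 1+7/13x = −1+6/13x ⇒ -1/13x=2 ⇒ x=2/(-1/13)=-26.0000
Confirm numerically:
  x=-22.534: |R|=0.97661 <1
  x=-18.000: |R|=0.93388 <1
  x=-11.223: |R|=0.81606 <1
  x=-26.423: |R|=1.00247 >1
  x=-26.392: |R|=1.00229 >1
  x=-26.230: |R|=1.00135 >1
So |R|<1 on (-26.0000, 0).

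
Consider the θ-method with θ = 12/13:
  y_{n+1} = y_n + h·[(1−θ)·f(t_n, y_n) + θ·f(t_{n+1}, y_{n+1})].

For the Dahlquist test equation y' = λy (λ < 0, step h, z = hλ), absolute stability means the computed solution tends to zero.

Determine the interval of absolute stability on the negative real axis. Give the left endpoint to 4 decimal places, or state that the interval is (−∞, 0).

Test eqn y'=λy, z=hλ:
  y_{n+1} = y_n + z·[1/13·y_n + 12/13·y_{n+1}] ⇒ (1 − 12/13z)y_{n+1} = (1 + 1/13z)y_n
  ⇒ R(z) = (1 + 1/13z)/(1 − 12/13z).

Solve |R(x)|<1 on ℝ⁻.
x=-1.52: |R|=0.3675
x=-2: |R|=0.2973
x=-10: |R|=0.0226
x=-100: |R|=0.0717
θ=12/13≥1/2 ⇒ |1+1/13x|<|1−12/13x| ∀x<0 ⇒ unbounded interval.

unbounded; (−∞, 0).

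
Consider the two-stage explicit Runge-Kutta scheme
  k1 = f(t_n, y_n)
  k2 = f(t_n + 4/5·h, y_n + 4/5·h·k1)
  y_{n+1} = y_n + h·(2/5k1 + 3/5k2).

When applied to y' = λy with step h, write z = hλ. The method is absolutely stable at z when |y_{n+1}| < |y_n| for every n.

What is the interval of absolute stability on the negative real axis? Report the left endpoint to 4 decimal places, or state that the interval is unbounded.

(-2.0833, 0).

On y'=λy, z=hλ:
  k1=λy_n ⇒ h·k1=z·y_n;  k2=λ(1+4/5z)y_n ⇒ h·k2=z(1+4/5z)y_n
  y_{n+1}/y_n = 1 + 2/5z + 3/5z(1+4/5z) = 1 + z + 12/25z²
  R(z) = 1 + z + 12/25z².

Need |R(x)|<1, x<0.
x=-1.7: |R|=0.6872
R=1: x+12/25x²=0 ⇒ x=−25/12=-2.0833; min R=1−1/(4·12/25)=0.4792>−1
Confirm numerically:
  x=-1.896: |R|=0.82951 <1
  x=-1.676: |R|=0.67231 <1
  x=-1.153: |R|=0.48512 <1
  x=-2.665: |R|=1.74407 >1
  x=-2.632: |R|=1.69316 >1
  x=-2.226: |R|=1.15244 >1
So |R|<1 on (-2.0833, 0).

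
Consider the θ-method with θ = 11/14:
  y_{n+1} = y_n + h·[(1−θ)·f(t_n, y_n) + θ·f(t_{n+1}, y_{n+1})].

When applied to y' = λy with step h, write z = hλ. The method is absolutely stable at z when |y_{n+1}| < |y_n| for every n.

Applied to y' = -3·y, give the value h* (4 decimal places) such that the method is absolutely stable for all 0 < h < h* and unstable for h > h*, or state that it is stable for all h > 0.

Test eqn y'=λy, z=hλ:
  y_{n+1} = y_n + z·[3/14·y_n + 11/14·y_{n+1}] ⇒ (1 − 11/14z)y_{n+1} = (1 + 3/14z)y_n
  Hence R(z) = (1 + 3/14z)/(1 − 11/14z).

Solve |R(x)|<1 on ℝ⁻.
x=-1.61: |R|=0.2892
x=-2: |R|=0.2222
x=-10: |R|=0.1290
x=-100: |R|=0.2567
θ=11/14≥1/2 ⇒ |1+3/14x|<|1−11/14x| ∀x<0 ⇒ stable on all of ℝ⁻.

unbounded; (−∞, 0). Any h>0 works for λ=-3.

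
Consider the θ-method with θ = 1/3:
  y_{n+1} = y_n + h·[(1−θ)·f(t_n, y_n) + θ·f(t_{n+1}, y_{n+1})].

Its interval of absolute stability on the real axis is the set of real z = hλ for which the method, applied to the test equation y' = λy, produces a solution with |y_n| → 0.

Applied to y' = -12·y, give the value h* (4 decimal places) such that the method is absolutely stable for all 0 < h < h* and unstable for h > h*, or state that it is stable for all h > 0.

On y'=λy, z=hλ:
  y_{n+1} = y_n + z·[2/3·y_n + 1/3·y_{n+1}] ⇒ (1 − 1/3z)y_{n+1} = (1 + 2/3z)y_n
  so R(z) = (1 + 2/3z)/(1 − 1/3z).

Solve |R(x)|<1 on ℝ⁻.
x=-0.89: |R|=0.3136
R=−1: 1+2/3x = −1+1/3x ⇒ -1/3x=2 ⇒ x=2/(-1/3)=-6.0000
Confirm numerically:
  x=-5.087: |R|=0.88710 <1
  x=-4.109: |R|=0.73400 <1
  x=-2.929: |R|=0.48204 <1
  x=-6.404: |R|=1.04296 >1
  x=-6.353: |R|=1.03774 >1
  x=-6.102: |R|=1.01121 >1
So |R|<1 on (-6.0000, 0).

(-6.0000,0); λ=-12 ⇒ h* = (6)/12 = 0.5000.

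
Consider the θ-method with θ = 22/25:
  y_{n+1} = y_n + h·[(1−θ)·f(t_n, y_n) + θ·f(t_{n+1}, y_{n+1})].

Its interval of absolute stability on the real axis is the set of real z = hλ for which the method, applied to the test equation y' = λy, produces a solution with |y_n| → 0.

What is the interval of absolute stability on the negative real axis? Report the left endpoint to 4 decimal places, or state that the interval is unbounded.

interval (−∞, 0).

With y'=λy (z=hλ):
  y_{n+1} = y_n + z·[3/25·y_n + 22/25·y_{n+1}] ⇒ (1 − 22/25z)y_{n+1} = (1 + 3/25z)y_n
  so R(z) = (1 + 3/25z)/(1 − 22/25z).

Find x<0 with |R(x)|<1.
x=-0.42: |R|=0.6933
x=-2: |R|=0.2754
x=-10: |R|=0.0204
x=-100: |R|=0.1236
θ=22/25≥1/2 ⇒ |1+3/25x|<|1−22/25x| ∀x<0 ⇒ stable on all of ℝ⁻.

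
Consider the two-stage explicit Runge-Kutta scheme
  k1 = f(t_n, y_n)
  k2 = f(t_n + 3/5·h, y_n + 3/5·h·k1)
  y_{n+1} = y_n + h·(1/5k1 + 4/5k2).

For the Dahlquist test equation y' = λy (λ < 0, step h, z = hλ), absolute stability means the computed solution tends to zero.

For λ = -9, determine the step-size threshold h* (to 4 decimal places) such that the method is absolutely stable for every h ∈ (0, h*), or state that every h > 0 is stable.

(-2.0833,0); λ=-9 ⇒ h* = (25/12)/9 = 0.2315.

On y'=λy, z=hλ:
  k1=λy_n ⇒ h·k1=z·y_n;  k2=λ(1+3/5z)y_n ⇒ h·k2=z(1+3/5z)y_n
  y_{n+1}/y_n = 1 + 1/5z + 4/5z(1+3/5z) = 1 + z + 12/25z²
  Hence R(z) = 1 + z + 12/25z².

Find x<0 with |R(x)|<1.
x=-1.34: |R|=0.5219
R=1: x+12/25x²=0 ⇒ x=−25/12=-2.0833; min R=1−1/(4·12/25)=0.4792>−1
Confirm numerically:
  x=-1.499: |R|=0.57956 <1
  x=-1.436: |R|=0.55381 <1
  x=-1.051: |R|=0.47921 <1
  x=-2.373: |R|=1.32994 >1
  x=-2.362: |R|=1.31594 >1
  x=-2.213: |R|=1.13774 >1
Stable set (-2.0833, 0).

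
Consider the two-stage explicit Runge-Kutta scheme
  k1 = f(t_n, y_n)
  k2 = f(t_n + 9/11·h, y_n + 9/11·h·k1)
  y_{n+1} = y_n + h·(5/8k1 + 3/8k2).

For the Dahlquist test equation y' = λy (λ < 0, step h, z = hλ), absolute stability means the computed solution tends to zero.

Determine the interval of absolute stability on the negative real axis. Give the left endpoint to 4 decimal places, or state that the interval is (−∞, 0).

Test eqn y'=λy, z=hλ:
  k1=λy_n ⇒ h·k1=z·y_n;  k2=λ(1+9/11z)y_n ⇒ h·k2=z(1+9/11z)y_n
  y_{n+1}/y_n = 1 + 5/8z + 3/8z(1+9/11z) = 1 + z + 27/88z²
  Hence R(z) = 1 + z + 27/88z².

Need |R(x)|<1, x<0.
x=-1.41: |R|=0.2000
R=1: x+27/88x²=0 ⇒ x=−88/27=-3.2593; min R=1−1/(4·27/88)=0.1852>−1
Confirm numerically:
  x=-3.004: |R|=0.76473 <1
  x=-2.207: |R|=0.28747 <1
  x=-1.548: |R|=0.18723 <1
  x=-3.639: |R|=1.42398 >1
  x=-3.580: |R|=1.35230 >1
Interval (-3.2593, 0).

(-3.2593, 0).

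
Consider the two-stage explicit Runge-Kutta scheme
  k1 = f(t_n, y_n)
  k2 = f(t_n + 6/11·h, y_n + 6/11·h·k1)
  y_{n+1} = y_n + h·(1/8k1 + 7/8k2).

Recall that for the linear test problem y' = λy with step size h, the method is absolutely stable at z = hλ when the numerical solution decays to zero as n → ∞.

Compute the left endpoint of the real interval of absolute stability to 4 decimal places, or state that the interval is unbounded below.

Set f=λy, z=hλ:
  k1=λy_n ⇒ h·k1=z·y_n;  k2=λ(1+6/11z)y_n ⇒ h·k2=z(1+6/11z)y_n
  y_{n+1}/y_n = 1 + 1/8z + 7/8z(1+6/11z) = 1 + z + 21/44z²
  so R(z) = 1 + z + 21/44z².

Solve |R(x)|<1 on ℝ⁻.
x=-0.35: |R|=0.7085
R=1: x+21/44x²=0 ⇒ x=−44/21=-2.0952; min R=1−1/(4·21/44)=0.4762>−1
Confirm numerically:
  x=-1.817: |R|=0.75871 <1
  x=-1.260: |R|=0.49772 <1
  x=-1.129: |R|=0.47935 <1
  x=-2.643: |R|=1.69096 >1
  x=-2.379: |R|=1.32219 >1
  x=-2.274: |R|=1.19401 >1
Stable set (-2.0952, 0).

z* = -2.0952.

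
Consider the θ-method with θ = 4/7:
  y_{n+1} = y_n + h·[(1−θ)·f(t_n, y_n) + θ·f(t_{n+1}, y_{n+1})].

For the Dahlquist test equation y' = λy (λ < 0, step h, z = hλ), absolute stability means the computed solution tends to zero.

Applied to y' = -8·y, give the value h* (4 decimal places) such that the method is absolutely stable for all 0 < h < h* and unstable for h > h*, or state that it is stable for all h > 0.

Set f=λy, z=hλ:
  y_{n+1} = y_n + z·[3/7·y_n + 4/7·y_{n+1}] ⇒ (1 − 4/7z)y_{n+1} = (1 + 3/7z)y_n
  so R(z) = (1 + 3/7z)/(1 − 4/7z).

Find x<0 with |R(x)|<1.
x=-1.28: |R|=0.2607
x=-2: |R|=0.0667
x=-10: |R|=0.4894
x=-100: |R|=0.7199
θ=4/7≥1/2 ⇒ |1+3/7x|<|1−4/7x| ∀x<0 ⇒ unbounded interval.

interval (−∞, 0). Any h>0 works for λ=-8.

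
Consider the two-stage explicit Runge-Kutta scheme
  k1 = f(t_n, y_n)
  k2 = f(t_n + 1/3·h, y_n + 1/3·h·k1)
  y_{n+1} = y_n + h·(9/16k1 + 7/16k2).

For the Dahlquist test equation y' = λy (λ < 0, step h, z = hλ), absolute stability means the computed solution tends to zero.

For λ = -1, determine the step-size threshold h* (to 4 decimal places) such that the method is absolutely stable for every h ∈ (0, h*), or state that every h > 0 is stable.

(-6.8571,0); λ=-1 ⇒ h* = (48/7)/1 = 6.8571.

With y'=λy (z=hλ):
  k1=λy_n ⇒ h·k1=z·y_n;  k2=λ(1+1/3z)y_n ⇒ h·k2=z(1+1/3z)y_n
  y_{n+1}/y_n = 1 + 9/16z + 7/16z(1+1/3z) = 1 + z + 7/48z²
  Hence R(z) = 1 + z + 7/48z².

Need |R(x)|<1, x<0.
x=-1.71: |R|=0.2836
R=1: x+7/48x²=0 ⇒ x=−48/7=-6.8571; min R=1−1/(4·7/48)=-0.7143>−1
Confirm numerically:
  x=-5.876: |R|=0.15924 <1
  x=-4.812: |R|=0.43518 <1
  x=-3.794: |R|=0.69481 <1
  x=-3.057: |R|=0.69415 <1
  x=-7.425: |R|=1.61488 >1
  x=-6.986: |R|=1.13128 >1
  x=-6.981: |R|=1.12609 >1
Stable set (-6.8571, 0).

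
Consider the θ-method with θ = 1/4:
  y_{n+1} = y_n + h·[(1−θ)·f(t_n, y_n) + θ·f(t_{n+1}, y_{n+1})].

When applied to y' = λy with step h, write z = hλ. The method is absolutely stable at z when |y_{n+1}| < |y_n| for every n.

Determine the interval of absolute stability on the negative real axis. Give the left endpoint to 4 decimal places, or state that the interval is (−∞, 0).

With y'=λy (z=hλ):
  y_{n+1} = y_n + z·[3/4·y_n + 1/4·y_{n+1}] ⇒ (1 − 1/4z)y_{n+1} = (1 + 3/4z)y_n
  ⇒ R(z) = (1 + 3/4z)/(1 − 1/4z).

Boundary: |R(x)|=1, x<0.
x=-0.56: |R|=0.5088
R=−1: 1+3/4x = −1+1/4x ⇒ -1/2x=2 ⇒ x=2/(-1/2)=-4.0000
Confirm numerically:
  x=-3.366: |R|=0.82786 <1
  x=-3.034: |R|=0.72533 <1
  x=-2.275: |R|=0.45020 <1
  x=-2.069: |R|=0.36365 <1
  x=-4.279: |R|=1.06740 >1
  x=-4.234: |R|=1.05684 >1
Stable set (-4.0000, 0).

z∈(-4.0000,0).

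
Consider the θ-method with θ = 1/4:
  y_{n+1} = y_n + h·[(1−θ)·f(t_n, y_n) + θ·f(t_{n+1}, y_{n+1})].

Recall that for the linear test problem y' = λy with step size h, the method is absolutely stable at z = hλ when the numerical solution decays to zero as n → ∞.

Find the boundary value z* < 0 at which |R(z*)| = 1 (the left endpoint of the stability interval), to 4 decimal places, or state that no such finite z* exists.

On y'=λy, z=hλ:
  y_{n+1} = y_n + z·[3/4·y_n + 1/4·y_{n+1}] ⇒ (1 − 1/4z)y_{n+1} = (1 + 3/4z)y_n
  Hence R(z) = (1 + 3/4z)/(1 − 1/4z).

Find x<0 with |R(x)|<1.
x=-1.29: |R|=0.0246
R=−1: 1+3/4x = −1+1/4x ⇒ -1/2x=2 ⇒ x=2/(-1/2)=-4.0000
Confirm numerically:
  x=-3.948: |R|=0.98691 <1
  x=-3.564: |R|=0.88472 <1
  x=-2.415: |R|=0.50585 <1
  x=-4.566: |R|=1.13215 >1
  x=-4.363: |R|=1.08681 >1
  x=-4.206: |R|=1.05021 >1
Interval (-4.0000, 0).

left endpoint -4.0000.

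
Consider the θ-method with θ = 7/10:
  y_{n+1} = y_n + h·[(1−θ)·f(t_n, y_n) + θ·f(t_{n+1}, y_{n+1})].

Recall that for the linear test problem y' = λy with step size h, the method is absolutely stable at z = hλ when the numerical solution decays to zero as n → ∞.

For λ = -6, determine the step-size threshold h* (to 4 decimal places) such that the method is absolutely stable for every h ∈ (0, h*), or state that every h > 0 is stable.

Test eqn y'=λy, z=hλ:
  y_{n+1} = y_n + z·[3/10·y_n + 7/10·y_{n+1}] ⇒ (1 − 7/10z)y_{n+1} = (1 + 3/10z)y_n
  so R(z) = (1 + 3/10z)/(1 − 7/10z).

Need |R(x)|<1, x<0.
x=-1.79: |R|=0.2055
x=-2: |R|=0.1667
x=-10: |R|=0.2500
x=-100: |R|=0.4085
θ=7/10≥1/2 ⇒ |1+3/10x|<|1−7/10x| ∀x<0 ⇒ interval (−∞,0).

interval (−∞, 0). Any h>0 works for λ=-6.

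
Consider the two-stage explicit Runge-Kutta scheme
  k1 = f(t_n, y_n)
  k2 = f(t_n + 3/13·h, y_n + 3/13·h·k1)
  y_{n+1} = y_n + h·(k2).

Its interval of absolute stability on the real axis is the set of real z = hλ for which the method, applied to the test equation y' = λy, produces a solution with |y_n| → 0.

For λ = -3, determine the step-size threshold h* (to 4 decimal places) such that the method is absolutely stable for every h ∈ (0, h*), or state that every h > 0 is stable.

(-4.3333,0); λ=-3 ⇒ h* = (13/3)/3 = 1.4444.

With y'=λy (z=hλ):
  k1=λy_n ⇒ h·k1=z·y_n;  k2=λ(1+3/13z)y_n ⇒ h·k2=z(1+3/13z)y_n
  y_{n+1}/y_n = 1 + z(1+3/13z) = 1 + z + 3/13z²
  ⇒ R(z) = 1 + z + 3/13z².

Solve |R(x)|<1 on ℝ⁻.
x=-1.79: |R|=0.0506
R=1: x+3/13x²=0 ⇒ x=−13/3=-4.3333; min R=1−1/(4·3/13)=-0.0833>−1
Confirm numerically:
  x=-4.220: |R|=0.88963 <1
  x=-3.896: |R|=0.60680 <1
  x=-2.314: |R|=0.07832 <1
  x=-4.921: |R|=1.66736 >1
  x=-4.430: |R|=1.09882 >1
Interval (-4.3333, 0).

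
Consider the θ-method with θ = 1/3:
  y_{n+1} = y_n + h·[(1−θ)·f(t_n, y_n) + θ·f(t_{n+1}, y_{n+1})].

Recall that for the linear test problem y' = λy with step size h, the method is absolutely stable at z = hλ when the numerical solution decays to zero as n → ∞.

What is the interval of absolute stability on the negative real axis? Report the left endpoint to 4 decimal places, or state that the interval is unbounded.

z∈(-6.0000,0).

Test eqn y'=λy, z=hλ:
  y_{n+1} = y_n + z·[2/3·y_n + 1/3·y_{n+1}] ⇒ (1 − 1/3z)y_{n+1} = (1 + 2/3z)y_n
  Hence R(z) = (1 + 2/3z)/(1 − 1/3z).

Boundary: |R(x)|=1, x<0.
x=-0.4: |R|=0.6471
R=−1: 1+2/3x = −1+1/3x ⇒ -1/3x=2 ⇒ x=2/(-1/3)=-6.0000
Confirm numerically:
  x=-5.239: |R|=0.90763 <1
  x=-5.034: |R|=0.87976 <1
  x=-4.579: |R|=0.81251 <1
  x=-2.889: |R|=0.47173 <1
  x=-6.188: |R|=1.02046 >1
  x=-6.095: |R|=1.01045 >1
So |R|<1 on (-6.0000, 0).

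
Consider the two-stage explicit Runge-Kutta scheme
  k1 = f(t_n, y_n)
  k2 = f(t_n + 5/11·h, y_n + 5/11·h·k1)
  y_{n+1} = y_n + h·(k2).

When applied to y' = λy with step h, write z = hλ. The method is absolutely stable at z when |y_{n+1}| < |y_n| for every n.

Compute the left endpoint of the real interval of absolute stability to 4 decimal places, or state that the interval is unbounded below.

left endpoint -2.2000.

On y'=λy, z=hλ:
  k1=λy_n ⇒ h·k1=z·y_n;  k2=λ(1+5/11z)y_n ⇒ h·k2=z(1+5/11z)y_n
  y_{n+1}/y_n = 1 + z(1+5/11z) = 1 + z + 5/11z²
  Hence R(z) = 1 + z + 5/11z².

Find x<0 with |R(x)|<1.
x=-1.43: |R|=0.4995
R=1: x+5/11x²=0 ⇒ x=−11/5=-2.2000; min R=1−1/(4·5/11)=0.4500>−1
Confirm numerically:
  x=-1.851: |R|=0.70636 <1
  x=-1.351: |R|=0.47864 <1
  x=-1.257: |R|=0.46120 <1
  x=-1.132: |R|=0.45047 <1
  x=-2.774: |R|=1.72376 >1
  x=-2.421: |R|=1.24320 >1
Interval (-2.2000, 0).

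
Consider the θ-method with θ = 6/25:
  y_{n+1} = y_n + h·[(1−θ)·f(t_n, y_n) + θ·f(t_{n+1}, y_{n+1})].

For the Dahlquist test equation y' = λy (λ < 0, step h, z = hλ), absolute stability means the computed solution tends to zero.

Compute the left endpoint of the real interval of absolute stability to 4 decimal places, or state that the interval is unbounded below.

left endpoint -3.8462.

Set f=λy, z=hλ:
  y_{n+1} = y_n + z·[19/25·y_n + 6/25·y_{n+1}] ⇒ (1 − 6/25z)y_{n+1} = (1 + 19/25z)y_n
  Hence R(z) = (1 + 19/25z)/(1 − 6/25z).

Solve |R(x)|<1 on ℝ⁻.
x=-0.85: |R|=0.2940
R=−1: 1+19/25x = −1+6/25x ⇒ -13/25x=2 ⇒ x=2/(-13/25)=-3.8462
Confirm numerically:
  x=-3.082: |R|=0.77159 <1
  x=-2.601: |R|=0.60136 <1
  x=-2.220: |R|=0.44833 <1
  x=-1.684: |R|=0.19929 <1
  x=-4.302: |R|=1.11663 >1
  x=-4.263: |R|=1.10714 >1
Stable set (-3.8462, 0).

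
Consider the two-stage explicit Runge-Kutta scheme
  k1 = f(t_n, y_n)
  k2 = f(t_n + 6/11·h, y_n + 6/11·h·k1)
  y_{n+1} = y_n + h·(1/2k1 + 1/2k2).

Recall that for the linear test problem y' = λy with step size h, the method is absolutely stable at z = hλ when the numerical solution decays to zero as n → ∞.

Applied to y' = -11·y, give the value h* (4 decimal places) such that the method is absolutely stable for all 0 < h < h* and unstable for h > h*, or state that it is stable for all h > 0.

Test eqn y'=λy, z=hλ:
  k1=λy_n ⇒ h·k1=z·y_n;  k2=λ(1+6/11z)y_n ⇒ h·k2=z(1+6/11z)y_n
  y_{n+1}/y_n = 1 + 1/2z + 1/2z(1+6/11z) = 1 + z + 3/11z²
  so R(z) = 1 + z + 3/11z².

Find x<0 with |R(x)|<1.
x=-0.52: |R|=0.5537
R=1: x+3/11x²=0 ⇒ x=−11/3=-3.6667; min R=1−1/(4·3/11)=0.0833>−1
Confirm numerically:
  x=-3.569: |R|=0.90493 <1
  x=-1.926: |R|=0.08568 <1
  x=-1.471: |R|=0.11914 <1
  x=-3.977: |R|=1.33660 >1
  x=-3.865: |R|=1.20906 >1
So |R|<1 on (-3.6667, 0).

(-3.6667,0); λ=-11 ⇒ h* = (11/3)/11 = 0.3333.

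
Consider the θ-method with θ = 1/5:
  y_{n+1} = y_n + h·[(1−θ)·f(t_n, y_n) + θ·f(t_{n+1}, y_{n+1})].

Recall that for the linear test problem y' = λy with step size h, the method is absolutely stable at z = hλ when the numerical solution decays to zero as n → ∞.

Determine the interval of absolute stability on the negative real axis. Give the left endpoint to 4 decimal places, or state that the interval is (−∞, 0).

z∈(-3.3333,0).

Set f=λy, z=hλ:
  y_{n+1} = y_n + z·[4/5·y_n + 1/5·y_{n+1}] ⇒ (1 − 1/5z)y_{n+1} = (1 + 4/5z)y_n
  so R(z) = (1 + 4/5z)/(1 − 1/5z).

Boundary: |R(x)|=1, x<0.
x=-1.65: |R|=0.2406
R=−1: 1+4/5x = −1+1/5x ⇒ -3/5x=2 ⇒ x=2/(-3/5)=-3.3333
Confirm numerically:
  x=-2.534: |R|=0.68171 <1
  x=-1.763: |R|=0.30342 <1
  x=-1.649: |R|=0.24004 <1
  x=-3.839: |R|=1.17163 >1
  x=-3.606: |R|=1.09505 >1
  x=-3.412: |R|=1.02806 >1
Interval (-3.3333, 0).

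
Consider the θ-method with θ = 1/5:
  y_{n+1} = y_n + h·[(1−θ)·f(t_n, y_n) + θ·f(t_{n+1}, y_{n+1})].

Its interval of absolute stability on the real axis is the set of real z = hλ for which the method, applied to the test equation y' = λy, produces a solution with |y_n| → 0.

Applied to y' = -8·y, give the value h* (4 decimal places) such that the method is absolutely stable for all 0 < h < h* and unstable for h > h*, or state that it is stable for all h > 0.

On y'=λy, z=hλ:
  y_{n+1} = y_n + z·[4/5·y_n + 1/5·y_{n+1}] ⇒ (1 − 1/5z)y_{n+1} = (1 + 4/5z)y_n
  so R(z) = (1 + 4/5z)/(1 − 1/5z).

Find x<0 with |R(x)|<1.
x=-1.14: |R|=0.0717
R=−1: 1+4/5x = −1+1/5x ⇒ -3/5x=2 ⇒ x=2/(-3/5)=-3.3333
Confirm numerically:
  x=-3.090: |R|=0.90977 <1
  x=-2.758: |R|=0.77752 <1
  x=-1.940: |R|=0.39769 <1
  x=-3.731: |R|=1.13664 >1
  x=-3.724: |R|=1.13434 >1
Interval (-3.3333, 0).

(-3.3333,0); λ=-8 ⇒ h* = (10/3)/8 = 0.4167.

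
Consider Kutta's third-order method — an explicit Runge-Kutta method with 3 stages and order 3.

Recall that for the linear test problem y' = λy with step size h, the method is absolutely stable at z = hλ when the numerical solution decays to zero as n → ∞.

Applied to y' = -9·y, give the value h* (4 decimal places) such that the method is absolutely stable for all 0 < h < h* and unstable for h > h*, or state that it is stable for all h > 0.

(-2.5127,0); λ=-9 ⇒ h* = 0.2792.

With y'=λy (z=hλ):
  order 3, 3-stage ⇒ R(z)=1+z+z^2/2+z^3/6
  (e.g. R(-0.6)=0.54400, |R|=0.54400)

Boundary: |R(x)|=1, x<0.
x=-0.6: |R|=0.5440
|R(-2.72)|=1.3747 |R(-2.6)|=1.1493 |R(-0.86)|=0.4038
Bisect:
  x_lo=-2.9147 |R|=1.7940  x_hi=-0.0728 |R|=0.9298
  mid=-1.49375 |R|=0.06639 →hi
  mid=-2.20423 |R|=0.55984 →hi
  mid=-2.55947 |R|=1.07850 →lo
  mid=-2.38185 |R|=0.79737 →hi
  mid=-2.47066 |R|=0.93214 →hi
  mid=-2.51507 |R|=1.00382 →lo
  mid=-2.49287 |R|=0.96761 →hi
  mid=-2.50397 |R|=0.98563 →hi
  mid=-2.50952 |R|=0.99470 →hi
  mid=-2.51229 |R|=0.99926 →hi
  ...
  [-2.51281,-2.51264] ⇒ x*=-2.5127
So |R|<1 on (-2.5127, 0).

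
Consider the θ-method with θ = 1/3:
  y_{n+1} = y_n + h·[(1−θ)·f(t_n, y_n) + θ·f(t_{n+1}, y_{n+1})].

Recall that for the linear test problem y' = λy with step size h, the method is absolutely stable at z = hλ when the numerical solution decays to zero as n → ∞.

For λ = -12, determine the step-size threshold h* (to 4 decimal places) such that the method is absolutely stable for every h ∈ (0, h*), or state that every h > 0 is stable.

On y'=λy, z=hλ:
  y_{n+1} = y_n + z·[2/3·y_n + 1/3·y_{n+1}] ⇒ (1 − 1/3z)y_{n+1} = (1 + 2/3z)y_n
  so R(z) = (1 + 2/3z)/(1 − 1/3z).

Find x<0 with |R(x)|<1.
x=-0.94: |R|=0.2843
R=−1: 1+2/3x = −1+1/3x ⇒ -1/3x=2 ⇒ x=2/(-1/3)=-6.0000
Confirm numerically:
  x=-3.737: |R|=0.66409 <1
  x=-3.213: |R|=0.55142 <1
  x=-2.884: |R|=0.47043 <1
  x=-2.799: |R|=0.44801 <1
  x=-6.538: |R|=1.05641 >1
  x=-6.169: |R|=1.01843 >1
  x=-6.067: |R|=1.00739 >1
So |R|<1 on (-6.0000, 0).

(-6.0000,0); λ=-12 ⇒ h* = (6)/12 = 0.5000.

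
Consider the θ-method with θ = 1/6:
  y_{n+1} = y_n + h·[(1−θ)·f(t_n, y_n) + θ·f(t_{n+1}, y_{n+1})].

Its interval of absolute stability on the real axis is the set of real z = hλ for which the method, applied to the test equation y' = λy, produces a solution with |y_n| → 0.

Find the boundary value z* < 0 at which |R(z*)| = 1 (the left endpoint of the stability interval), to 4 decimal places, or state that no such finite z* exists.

With y'=λy (z=hλ):
  y_{n+1} = y_n + z·[5/6·y_n + 1/6·y_{n+1}] ⇒ (1 − 1/6z)y_{n+1} = (1 + 5/6z)y_n
  ⇒ R(z) = (1 + 5/6z)/(1 − 1/6z).

Boundary: |R(x)|=1, x<0.
x=-1.17: |R|=0.0209
R=−1: 1+5/6x = −1+1/6x ⇒ -2/3x=2 ⇒ x=2/(-2/3)=-3.0000
Confirm numerically:
  x=-2.740: |R|=0.88101 <1
  x=-2.406: |R|=0.71734 <1
  x=-2.284: |R|=0.65427 <1
  x=-2.248: |R|=0.63531 <1
  x=-3.474: |R|=1.20013 >1
  x=-3.363: |R|=1.15508 >1
  x=-3.310: |R|=1.13319 >1
Interval (-3.0000, 0).

left endpoint -3.0000.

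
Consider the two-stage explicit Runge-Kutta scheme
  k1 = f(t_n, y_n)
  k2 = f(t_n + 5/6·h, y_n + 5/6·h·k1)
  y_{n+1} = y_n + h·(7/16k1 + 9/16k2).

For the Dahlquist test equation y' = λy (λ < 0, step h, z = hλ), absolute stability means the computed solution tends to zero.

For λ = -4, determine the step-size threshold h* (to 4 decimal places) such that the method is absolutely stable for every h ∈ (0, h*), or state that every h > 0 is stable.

On y'=λy, z=hλ:
  k1=λy_n ⇒ h·k1=z·y_n;  k2=λ(1+5/6z)y_n ⇒ h·k2=z(1+5/6z)y_n
  y_{n+1}/y_n = 1 + 7/16z + 9/16z(1+5/6z) = 1 + z + 15/32z²
  so R(z) = 1 + z + 15/32z².

Find x<0 with |R(x)|<1.
x=-1.06: |R|=0.4667
R=1: x+15/32x²=0 ⇒ x=−32/15=-2.1333; min R=1−1/(4·15/32)=0.4667>−1
Confirm numerically:
  x=-1.976: |R|=0.85427 <1
  x=-1.036: |R|=0.46711 <1
  x=-1.015: |R|=0.46792 <1
  x=-2.322: |R|=1.20535 >1
  x=-2.277: |R|=1.15334 >1
Interval (-2.1333, 0).

(-2.1333,0); λ=-4 ⇒ h* = (32/15)/4 = 0.5333.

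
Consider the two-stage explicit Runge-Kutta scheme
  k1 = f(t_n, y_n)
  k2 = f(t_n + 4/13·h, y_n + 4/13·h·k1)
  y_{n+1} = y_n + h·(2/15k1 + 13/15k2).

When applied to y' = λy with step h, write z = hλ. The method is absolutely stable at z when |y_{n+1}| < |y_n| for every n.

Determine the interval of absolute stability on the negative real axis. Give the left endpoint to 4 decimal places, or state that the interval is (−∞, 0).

With y'=λy (z=hλ):
  k1=λy_n ⇒ h·k1=z·y_n;  k2=λ(1+4/13z)y_n ⇒ h·k2=z(1+4/13z)y_n
  y_{n+1}/y_n = 1 + 2/15z + 13/15z(1+4/13z) = 1 + z + 4/15z²
  ⇒ R(z) = 1 + z + 4/15z².

Need |R(x)|<1, x<0.
x=-0.73: |R|=0.4121
R=1: x+4/15x²=0 ⇒ x=−15/4=-3.7500; min R=1−1/(4·4/15)=0.0625>−1
Confirm numerically:
  x=-3.698: |R|=0.94872 <1
  x=-3.534: |R|=0.79644 <1
  x=-2.485: |R|=0.16173 <1
  x=-2.219: |R|=0.09406 <1
  x=-4.177: |R|=1.47562 >1
  x=-3.900: |R|=1.15600 >1
Stable set (-3.7500, 0).

z∈(-3.7500,0).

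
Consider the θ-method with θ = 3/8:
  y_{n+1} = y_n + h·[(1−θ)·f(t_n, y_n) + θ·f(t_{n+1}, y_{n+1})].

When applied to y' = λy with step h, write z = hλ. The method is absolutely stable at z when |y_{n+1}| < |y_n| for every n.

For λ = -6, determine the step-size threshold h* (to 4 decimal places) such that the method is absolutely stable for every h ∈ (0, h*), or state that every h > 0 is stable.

Set f=λy, z=hλ:
  y_{n+1} = y_n + z·[5/8·y_n + 3/8·y_{n+1}] ⇒ (1 − 3/8z)y_{n+1} = (1 + 5/8z)y_n
  Hence R(z) = (1 + 5/8z)/(1 − 3/8z).

Need |R(x)|<1, x<0.
x=-1.19: |R|=0.1772
R=−1: 1+5/8x = −1+3/8x ⇒ -1/4x=2 ⇒ x=2/(-1/4)=-8.0000
Confirm numerically:
  x=-5.474: |R|=0.79314 <1
  x=-5.394: |R|=0.78447 <1
  x=-4.274: |R|=0.64211 <1
  x=-3.566: |R|=0.52572 <1
  x=-8.514: |R|=1.03065 >1
  x=-8.307: |R|=1.01865 >1
  x=-8.283: |R|=1.01723 >1
Interval (-8.0000, 0).

(-8.0000,0); λ=-6 ⇒ h* = (8)/6 = 1.3333.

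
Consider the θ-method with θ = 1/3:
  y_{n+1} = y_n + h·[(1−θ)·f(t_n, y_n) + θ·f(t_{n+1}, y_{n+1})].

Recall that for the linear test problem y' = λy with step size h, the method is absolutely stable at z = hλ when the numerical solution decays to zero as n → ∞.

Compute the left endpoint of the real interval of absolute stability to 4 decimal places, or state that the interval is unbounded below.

z* = -6.0000.

Test eqn y'=λy, z=hλ:
  y_{n+1} = y_n + z·[2/3·y_n + 1/3·y_{n+1}] ⇒ (1 − 1/3z)y_{n+1} = (1 + 2/3z)y_n
  so R(z) = (1 + 2/3z)/(1 − 1/3z).

Boundary: |R(x)|=1, x<0.
x=-0.49: |R|=0.5788
R=−1: 1+2/3x = −1+1/3x ⇒ -1/3x=2 ⇒ x=2/(-1/3)=-6.0000
Confirm numerically:
  x=-5.396: |R|=0.92806 <1
  x=-3.707: |R|=0.65812 <1
  x=-2.484: |R|=0.35886 <1
  x=-6.335: |R|=1.03589 >1
  x=-6.233: |R|=1.02524 >1
  x=-6.107: |R|=1.01175 >1
Stable set (-6.0000, 0).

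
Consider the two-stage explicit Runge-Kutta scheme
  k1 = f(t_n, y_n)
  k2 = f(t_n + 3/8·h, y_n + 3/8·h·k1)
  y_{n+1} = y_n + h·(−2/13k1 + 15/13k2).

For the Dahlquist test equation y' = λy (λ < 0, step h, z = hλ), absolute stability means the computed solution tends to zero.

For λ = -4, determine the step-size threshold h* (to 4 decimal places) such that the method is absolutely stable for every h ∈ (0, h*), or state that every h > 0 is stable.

(-2.3111,0); λ=-4 ⇒ h* = (104/45)/4 = 0.5778.

On y'=λy, z=hλ:
  k1=λy_n ⇒ h·k1=z·y_n;  k2=λ(1+3/8z)y_n ⇒ h·k2=z(1+3/8z)y_n
  y_{n+1}/y_n = 1 − 2/13z + 15/13z(1+3/8z) = 1 + z + 45/104z²
  R(z) = 1 + z + 45/104z².

Find x<0 with |R(x)|<1.
x=-1.05: |R|=0.4270
R=1: x+45/104x²=0 ⇒ x=−104/45=-2.3111; min R=1−1/(4·45/104)=0.4222>−1
Confirm numerically:
  x=-1.670: |R|=0.53674 <1
  x=-1.363: |R|=0.44084 <1
  x=-1.043: |R|=0.42770 <1
  x=-0.980: |R|=0.43556 <1
  x=-2.477: |R|=1.17780 >1
  x=-2.428: |R|=1.12280 >1
Stable set (-2.3111, 0).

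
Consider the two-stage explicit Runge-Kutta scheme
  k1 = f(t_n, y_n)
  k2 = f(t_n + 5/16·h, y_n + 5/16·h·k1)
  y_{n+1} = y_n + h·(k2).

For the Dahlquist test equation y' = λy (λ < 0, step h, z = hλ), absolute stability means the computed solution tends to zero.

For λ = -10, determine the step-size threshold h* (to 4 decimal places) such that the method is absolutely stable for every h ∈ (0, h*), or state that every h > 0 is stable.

Test eqn y'=λy, z=hλ:
  k1=λy_n ⇒ h·k1=z·y_n;  k2=λ(1+5/16z)y_n ⇒ h·k2=z(1+5/16z)y_n
  y_{n+1}/y_n = 1 + z(1+5/16z) = 1 + z + 5/16z²
  so R(z) = 1 + z + 5/16z².

Solve |R(x)|<1 on ℝ⁻.
x=-0.6: |R|=0.5125
R=1: x+5/16x²=0 ⇒ x=−16/5=-3.2000; min R=1−1/(4·5/16)=0.2000>−1
Confirm numerically:
  x=-2.767: |R|=0.62559 <1
  x=-2.529: |R|=0.46970 <1
  x=-1.666: |R|=0.20136 <1
  x=-1.520: |R|=0.20200 <1
  x=-3.797: |R|=1.70838 >1
  x=-3.701: |R|=1.57944 >1
Interval (-3.2000, 0).

(-3.2000,0); λ=-10 ⇒ h* = (16/5)/10 = 0.3200.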